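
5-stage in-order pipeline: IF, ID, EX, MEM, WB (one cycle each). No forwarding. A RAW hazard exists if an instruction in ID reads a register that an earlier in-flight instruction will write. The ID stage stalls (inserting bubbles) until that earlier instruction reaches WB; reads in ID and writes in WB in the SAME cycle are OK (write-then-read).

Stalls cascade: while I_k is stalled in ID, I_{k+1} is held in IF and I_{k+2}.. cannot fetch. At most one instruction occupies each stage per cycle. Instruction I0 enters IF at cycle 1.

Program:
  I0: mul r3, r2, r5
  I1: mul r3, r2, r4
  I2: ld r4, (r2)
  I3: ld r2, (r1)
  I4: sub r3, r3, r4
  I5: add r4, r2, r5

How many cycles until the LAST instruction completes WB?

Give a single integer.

I0 mul r3 <- r2,r5: IF@1 ID@2 stall=0 (-) EX@3 MEM@4 WB@5
I1 mul r3 <- r2,r4: IF@2 ID@3 stall=0 (-) EX@4 MEM@5 WB@6
I2 ld r4 <- r2: IF@3 ID@4 stall=0 (-) EX@5 MEM@6 WB@7
I3 ld r2 <- r1: IF@4 ID@5 stall=0 (-) EX@6 MEM@7 WB@8
I4 sub r3 <- r3,r4: IF@5 ID@6 stall=1 (RAW on I2.r4 (WB@7)) EX@8 MEM@9 WB@10
I5 add r4 <- r2,r5: IF@6 ID@8 stall=0 (-) EX@9 MEM@10 WB@11

Answer: 11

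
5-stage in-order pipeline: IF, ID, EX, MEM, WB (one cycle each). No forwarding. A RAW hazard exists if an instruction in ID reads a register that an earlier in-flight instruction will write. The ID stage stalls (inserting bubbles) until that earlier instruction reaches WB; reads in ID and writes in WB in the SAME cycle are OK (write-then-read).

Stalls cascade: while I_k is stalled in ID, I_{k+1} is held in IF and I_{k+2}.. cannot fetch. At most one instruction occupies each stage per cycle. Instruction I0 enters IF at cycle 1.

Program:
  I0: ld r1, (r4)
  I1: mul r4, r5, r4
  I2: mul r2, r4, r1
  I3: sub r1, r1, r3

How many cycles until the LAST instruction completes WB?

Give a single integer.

I0 ld r1 <- r4: IF@1 ID@2 stall=0 (-) EX@3 MEM@4 WB@5
I1 mul r4 <- r5,r4: IF@2 ID@3 stall=0 (-) EX@4 MEM@5 WB@6
I2 mul r2 <- r4,r1: IF@3 ID@4 stall=2 (RAW on I1.r4 (WB@6)) EX@7 MEM@8 WB@9
I3 sub r1 <- r1,r3: IF@4 ID@7 stall=0 (-) EX@8 MEM@9 WB@10

Answer: 10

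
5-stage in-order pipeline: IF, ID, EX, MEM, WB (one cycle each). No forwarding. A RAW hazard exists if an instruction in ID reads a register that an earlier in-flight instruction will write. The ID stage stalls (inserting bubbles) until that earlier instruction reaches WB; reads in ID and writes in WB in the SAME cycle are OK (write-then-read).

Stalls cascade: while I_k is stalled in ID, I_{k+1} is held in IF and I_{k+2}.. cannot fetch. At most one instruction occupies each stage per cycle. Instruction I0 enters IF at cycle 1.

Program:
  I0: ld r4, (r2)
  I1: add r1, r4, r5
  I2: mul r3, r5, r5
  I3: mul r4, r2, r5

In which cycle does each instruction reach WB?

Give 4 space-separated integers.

Answer: 5 8 9 10

Derivation:
I0 ld r4 <- r2: IF@1 ID@2 stall=0 (-) EX@3 MEM@4 WB@5
I1 add r1 <- r4,r5: IF@2 ID@3 stall=2 (RAW on I0.r4 (WB@5)) EX@6 MEM@7 WB@8
I2 mul r3 <- r5,r5: IF@3 ID@6 stall=0 (-) EX@7 MEM@8 WB@9
I3 mul r4 <- r2,r5: IF@6 ID@7 stall=0 (-) EX@8 MEM@9 WB@10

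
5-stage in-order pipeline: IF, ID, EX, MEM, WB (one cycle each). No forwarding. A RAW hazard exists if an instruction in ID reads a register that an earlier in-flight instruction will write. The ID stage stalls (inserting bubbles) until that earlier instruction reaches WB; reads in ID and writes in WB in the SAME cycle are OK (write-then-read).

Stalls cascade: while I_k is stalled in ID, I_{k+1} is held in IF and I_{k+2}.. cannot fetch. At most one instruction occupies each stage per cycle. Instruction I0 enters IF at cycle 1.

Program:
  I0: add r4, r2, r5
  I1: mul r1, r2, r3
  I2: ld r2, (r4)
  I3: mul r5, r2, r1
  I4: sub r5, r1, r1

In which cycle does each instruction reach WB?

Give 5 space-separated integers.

Answer: 5 6 8 11 12

Derivation:
I0 add r4 <- r2,r5: IF@1 ID@2 stall=0 (-) EX@3 MEM@4 WB@5
I1 mul r1 <- r2,r3: IF@2 ID@3 stall=0 (-) EX@4 MEM@5 WB@6
I2 ld r2 <- r4: IF@3 ID@4 stall=1 (RAW on I0.r4 (WB@5)) EX@6 MEM@7 WB@8
I3 mul r5 <- r2,r1: IF@4 ID@6 stall=2 (RAW on I2.r2 (WB@8)) EX@9 MEM@10 WB@11
I4 sub r5 <- r1,r1: IF@6 ID@9 stall=0 (-) EX@10 MEM@11 WB@12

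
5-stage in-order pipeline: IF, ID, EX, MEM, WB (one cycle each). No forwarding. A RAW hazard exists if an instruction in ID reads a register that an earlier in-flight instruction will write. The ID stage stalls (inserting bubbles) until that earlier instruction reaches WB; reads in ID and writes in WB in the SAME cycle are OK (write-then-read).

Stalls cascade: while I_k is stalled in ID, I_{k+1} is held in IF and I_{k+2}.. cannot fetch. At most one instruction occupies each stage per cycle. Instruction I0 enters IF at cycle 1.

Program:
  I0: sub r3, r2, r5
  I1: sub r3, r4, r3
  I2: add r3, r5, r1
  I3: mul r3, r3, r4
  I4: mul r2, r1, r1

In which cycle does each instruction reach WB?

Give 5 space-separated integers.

Answer: 5 8 9 12 13

Derivation:
I0 sub r3 <- r2,r5: IF@1 ID@2 stall=0 (-) EX@3 MEM@4 WB@5
I1 sub r3 <- r4,r3: IF@2 ID@3 stall=2 (RAW on I0.r3 (WB@5)) EX@6 MEM@7 WB@8
I2 add r3 <- r5,r1: IF@3 ID@6 stall=0 (-) EX@7 MEM@8 WB@9
I3 mul r3 <- r3,r4: IF@6 ID@7 stall=2 (RAW on I2.r3 (WB@9)) EX@10 MEM@11 WB@12
I4 mul r2 <- r1,r1: IF@7 ID@10 stall=0 (-) EX@11 MEM@12 WB@13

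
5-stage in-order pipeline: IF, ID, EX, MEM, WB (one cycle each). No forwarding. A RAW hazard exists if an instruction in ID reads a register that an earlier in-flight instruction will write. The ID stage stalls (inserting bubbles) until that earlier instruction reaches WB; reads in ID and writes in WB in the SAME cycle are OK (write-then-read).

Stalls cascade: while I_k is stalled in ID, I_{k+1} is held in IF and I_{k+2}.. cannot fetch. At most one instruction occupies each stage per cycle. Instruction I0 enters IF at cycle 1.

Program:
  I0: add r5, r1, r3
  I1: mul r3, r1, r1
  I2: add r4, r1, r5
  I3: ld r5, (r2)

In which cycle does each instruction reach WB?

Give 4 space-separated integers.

Answer: 5 6 8 9

Derivation:
I0 add r5 <- r1,r3: IF@1 ID@2 stall=0 (-) EX@3 MEM@4 WB@5
I1 mul r3 <- r1,r1: IF@2 ID@3 stall=0 (-) EX@4 MEM@5 WB@6
I2 add r4 <- r1,r5: IF@3 ID@4 stall=1 (RAW on I0.r5 (WB@5)) EX@6 MEM@7 WB@8
I3 ld r5 <- r2: IF@4 ID@6 stall=0 (-) EX@7 MEM@8 WB@9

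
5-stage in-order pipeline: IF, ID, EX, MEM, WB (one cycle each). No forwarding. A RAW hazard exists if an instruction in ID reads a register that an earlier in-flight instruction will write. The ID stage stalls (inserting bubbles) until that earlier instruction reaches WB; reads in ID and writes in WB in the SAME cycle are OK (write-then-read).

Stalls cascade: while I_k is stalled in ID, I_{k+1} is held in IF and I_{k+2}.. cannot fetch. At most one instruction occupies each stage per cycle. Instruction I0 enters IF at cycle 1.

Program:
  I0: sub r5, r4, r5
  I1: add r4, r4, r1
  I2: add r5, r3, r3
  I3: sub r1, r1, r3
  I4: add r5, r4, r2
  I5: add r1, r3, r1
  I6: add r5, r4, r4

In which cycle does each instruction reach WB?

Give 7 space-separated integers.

I0 sub r5 <- r4,r5: IF@1 ID@2 stall=0 (-) EX@3 MEM@4 WB@5
I1 add r4 <- r4,r1: IF@2 ID@3 stall=0 (-) EX@4 MEM@5 WB@6
I2 add r5 <- r3,r3: IF@3 ID@4 stall=0 (-) EX@5 MEM@6 WB@7
I3 sub r1 <- r1,r3: IF@4 ID@5 stall=0 (-) EX@6 MEM@7 WB@8
I4 add r5 <- r4,r2: IF@5 ID@6 stall=0 (-) EX@7 MEM@8 WB@9
I5 add r1 <- r3,r1: IF@6 ID@7 stall=1 (RAW on I3.r1 (WB@8)) EX@9 MEM@10 WB@11
I6 add r5 <- r4,r4: IF@7 ID@9 stall=0 (-) EX@10 MEM@11 WB@12

Answer: 5 6 7 8 9 11 12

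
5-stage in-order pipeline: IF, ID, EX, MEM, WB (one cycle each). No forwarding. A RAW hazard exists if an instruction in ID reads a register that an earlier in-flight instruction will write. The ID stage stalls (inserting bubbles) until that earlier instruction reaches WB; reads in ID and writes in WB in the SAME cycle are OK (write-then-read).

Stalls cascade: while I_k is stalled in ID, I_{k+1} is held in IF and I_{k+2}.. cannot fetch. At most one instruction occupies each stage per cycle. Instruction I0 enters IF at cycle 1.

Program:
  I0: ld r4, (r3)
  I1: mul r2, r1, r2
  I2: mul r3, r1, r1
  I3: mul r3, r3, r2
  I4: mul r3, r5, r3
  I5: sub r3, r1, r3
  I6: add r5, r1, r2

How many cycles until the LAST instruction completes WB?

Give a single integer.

Answer: 17

Derivation:
I0 ld r4 <- r3: IF@1 ID@2 stall=0 (-) EX@3 MEM@4 WB@5
I1 mul r2 <- r1,r2: IF@2 ID@3 stall=0 (-) EX@4 MEM@5 WB@6
I2 mul r3 <- r1,r1: IF@3 ID@4 stall=0 (-) EX@5 MEM@6 WB@7
I3 mul r3 <- r3,r2: IF@4 ID@5 stall=2 (RAW on I2.r3 (WB@7)) EX@8 MEM@9 WB@10
I4 mul r3 <- r5,r3: IF@5 ID@8 stall=2 (RAW on I3.r3 (WB@10)) EX@11 MEM@12 WB@13
I5 sub r3 <- r1,r3: IF@8 ID@11 stall=2 (RAW on I4.r3 (WB@13)) EX@14 MEM@15 WB@16
I6 add r5 <- r1,r2: IF@11 ID@14 stall=0 (-) EX@15 MEM@16 WB@17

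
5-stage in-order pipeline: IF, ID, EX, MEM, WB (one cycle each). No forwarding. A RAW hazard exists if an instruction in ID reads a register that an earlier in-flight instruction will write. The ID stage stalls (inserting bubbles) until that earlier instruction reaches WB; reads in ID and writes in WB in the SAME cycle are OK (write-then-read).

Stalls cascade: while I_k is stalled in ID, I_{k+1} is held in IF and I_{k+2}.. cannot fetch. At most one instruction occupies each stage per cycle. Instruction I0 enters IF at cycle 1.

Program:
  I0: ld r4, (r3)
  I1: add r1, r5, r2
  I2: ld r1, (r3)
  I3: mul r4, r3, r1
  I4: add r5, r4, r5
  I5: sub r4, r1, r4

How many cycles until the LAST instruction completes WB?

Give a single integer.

Answer: 14

Derivation:
I0 ld r4 <- r3: IF@1 ID@2 stall=0 (-) EX@3 MEM@4 WB@5
I1 add r1 <- r5,r2: IF@2 ID@3 stall=0 (-) EX@4 MEM@5 WB@6
I2 ld r1 <- r3: IF@3 ID@4 stall=0 (-) EX@5 MEM@6 WB@7
I3 mul r4 <- r3,r1: IF@4 ID@5 stall=2 (RAW on I2.r1 (WB@7)) EX@8 MEM@9 WB@10
I4 add r5 <- r4,r5: IF@5 ID@8 stall=2 (RAW on I3.r4 (WB@10)) EX@11 MEM@12 WB@13
I5 sub r4 <- r1,r4: IF@8 ID@11 stall=0 (-) EX@12 MEM@13 WB@14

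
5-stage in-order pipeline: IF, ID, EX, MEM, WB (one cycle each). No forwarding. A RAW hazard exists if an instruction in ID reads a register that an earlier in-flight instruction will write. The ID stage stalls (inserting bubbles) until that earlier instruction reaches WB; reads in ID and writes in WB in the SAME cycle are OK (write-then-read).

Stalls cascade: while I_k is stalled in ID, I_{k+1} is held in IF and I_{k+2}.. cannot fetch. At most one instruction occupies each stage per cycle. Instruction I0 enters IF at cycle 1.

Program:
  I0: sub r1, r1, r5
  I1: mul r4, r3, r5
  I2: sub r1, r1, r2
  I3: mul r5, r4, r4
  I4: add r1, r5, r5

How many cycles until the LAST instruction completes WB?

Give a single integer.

I0 sub r1 <- r1,r5: IF@1 ID@2 stall=0 (-) EX@3 MEM@4 WB@5
I1 mul r4 <- r3,r5: IF@2 ID@3 stall=0 (-) EX@4 MEM@5 WB@6
I2 sub r1 <- r1,r2: IF@3 ID@4 stall=1 (RAW on I0.r1 (WB@5)) EX@6 MEM@7 WB@8
I3 mul r5 <- r4,r4: IF@4 ID@6 stall=0 (-) EX@7 MEM@8 WB@9
I4 add r1 <- r5,r5: IF@6 ID@7 stall=2 (RAW on I3.r5 (WB@9)) EX@10 MEM@11 WB@12

Answer: 12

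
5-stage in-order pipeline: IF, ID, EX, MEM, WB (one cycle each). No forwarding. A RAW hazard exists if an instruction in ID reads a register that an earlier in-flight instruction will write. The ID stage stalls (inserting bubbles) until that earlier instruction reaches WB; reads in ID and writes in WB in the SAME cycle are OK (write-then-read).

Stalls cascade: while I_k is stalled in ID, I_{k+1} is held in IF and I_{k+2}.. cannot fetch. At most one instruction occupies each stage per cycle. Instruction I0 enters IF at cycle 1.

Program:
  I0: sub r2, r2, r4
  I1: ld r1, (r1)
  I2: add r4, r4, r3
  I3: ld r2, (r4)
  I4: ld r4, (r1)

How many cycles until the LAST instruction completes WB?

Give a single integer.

Answer: 11

Derivation:
I0 sub r2 <- r2,r4: IF@1 ID@2 stall=0 (-) EX@3 MEM@4 WB@5
I1 ld r1 <- r1: IF@2 ID@3 stall=0 (-) EX@4 MEM@5 WB@6
I2 add r4 <- r4,r3: IF@3 ID@4 stall=0 (-) EX@5 MEM@6 WB@7
I3 ld r2 <- r4: IF@4 ID@5 stall=2 (RAW on I2.r4 (WB@7)) EX@8 MEM@9 WB@10
I4 ld r4 <- r1: IF@5 ID@8 stall=0 (-) EX@9 MEM@10 WB@11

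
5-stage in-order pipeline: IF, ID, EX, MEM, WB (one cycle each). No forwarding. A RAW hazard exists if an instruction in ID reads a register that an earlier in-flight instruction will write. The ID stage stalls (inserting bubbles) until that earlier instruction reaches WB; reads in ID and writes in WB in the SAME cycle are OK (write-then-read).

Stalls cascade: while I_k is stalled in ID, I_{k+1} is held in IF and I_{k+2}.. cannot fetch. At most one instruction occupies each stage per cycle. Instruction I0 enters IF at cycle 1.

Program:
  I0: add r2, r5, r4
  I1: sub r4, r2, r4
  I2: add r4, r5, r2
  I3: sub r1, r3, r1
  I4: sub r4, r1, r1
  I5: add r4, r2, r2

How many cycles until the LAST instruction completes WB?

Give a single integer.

I0 add r2 <- r5,r4: IF@1 ID@2 stall=0 (-) EX@3 MEM@4 WB@5
I1 sub r4 <- r2,r4: IF@2 ID@3 stall=2 (RAW on I0.r2 (WB@5)) EX@6 MEM@7 WB@8
I2 add r4 <- r5,r2: IF@3 ID@6 stall=0 (-) EX@7 MEM@8 WB@9
I3 sub r1 <- r3,r1: IF@6 ID@7 stall=0 (-) EX@8 MEM@9 WB@10
I4 sub r4 <- r1,r1: IF@7 ID@8 stall=2 (RAW on I3.r1 (WB@10)) EX@11 MEM@12 WB@13
I5 add r4 <- r2,r2: IF@8 ID@11 stall=0 (-) EX@12 MEM@13 WB@14

Answer: 14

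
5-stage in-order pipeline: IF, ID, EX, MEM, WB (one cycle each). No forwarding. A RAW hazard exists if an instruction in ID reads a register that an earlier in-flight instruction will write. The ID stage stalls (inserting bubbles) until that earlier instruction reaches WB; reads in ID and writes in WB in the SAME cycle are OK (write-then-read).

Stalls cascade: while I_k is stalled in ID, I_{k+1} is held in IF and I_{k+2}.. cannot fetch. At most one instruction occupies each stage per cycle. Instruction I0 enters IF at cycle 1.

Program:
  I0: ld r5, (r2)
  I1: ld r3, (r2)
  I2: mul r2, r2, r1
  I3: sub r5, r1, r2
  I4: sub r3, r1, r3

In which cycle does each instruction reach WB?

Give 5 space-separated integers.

I0 ld r5 <- r2: IF@1 ID@2 stall=0 (-) EX@3 MEM@4 WB@5
I1 ld r3 <- r2: IF@2 ID@3 stall=0 (-) EX@4 MEM@5 WB@6
I2 mul r2 <- r2,r1: IF@3 ID@4 stall=0 (-) EX@5 MEM@6 WB@7
I3 sub r5 <- r1,r2: IF@4 ID@5 stall=2 (RAW on I2.r2 (WB@7)) EX@8 MEM@9 WB@10
I4 sub r3 <- r1,r3: IF@5 ID@8 stall=0 (-) EX@9 MEM@10 WB@11

Answer: 5 6 7 10 11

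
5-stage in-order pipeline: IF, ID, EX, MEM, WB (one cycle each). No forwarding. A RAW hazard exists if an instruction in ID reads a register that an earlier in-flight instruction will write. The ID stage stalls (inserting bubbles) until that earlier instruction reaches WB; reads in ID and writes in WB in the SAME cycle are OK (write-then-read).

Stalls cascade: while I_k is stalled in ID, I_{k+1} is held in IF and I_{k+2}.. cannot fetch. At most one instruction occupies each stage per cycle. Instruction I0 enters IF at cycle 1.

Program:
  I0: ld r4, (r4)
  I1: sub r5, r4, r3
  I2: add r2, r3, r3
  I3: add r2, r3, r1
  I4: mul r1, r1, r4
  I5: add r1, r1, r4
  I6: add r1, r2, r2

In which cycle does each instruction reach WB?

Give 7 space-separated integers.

I0 ld r4 <- r4: IF@1 ID@2 stall=0 (-) EX@3 MEM@4 WB@5
I1 sub r5 <- r4,r3: IF@2 ID@3 stall=2 (RAW on I0.r4 (WB@5)) EX@6 MEM@7 WB@8
I2 add r2 <- r3,r3: IF@3 ID@6 stall=0 (-) EX@7 MEM@8 WB@9
I3 add r2 <- r3,r1: IF@6 ID@7 stall=0 (-) EX@8 MEM@9 WB@10
I4 mul r1 <- r1,r4: IF@7 ID@8 stall=0 (-) EX@9 MEM@10 WB@11
I5 add r1 <- r1,r4: IF@8 ID@9 stall=2 (RAW on I4.r1 (WB@11)) EX@12 MEM@13 WB@14
I6 add r1 <- r2,r2: IF@9 ID@12 stall=0 (-) EX@13 MEM@14 WB@15

Answer: 5 8 9 10 11 14 15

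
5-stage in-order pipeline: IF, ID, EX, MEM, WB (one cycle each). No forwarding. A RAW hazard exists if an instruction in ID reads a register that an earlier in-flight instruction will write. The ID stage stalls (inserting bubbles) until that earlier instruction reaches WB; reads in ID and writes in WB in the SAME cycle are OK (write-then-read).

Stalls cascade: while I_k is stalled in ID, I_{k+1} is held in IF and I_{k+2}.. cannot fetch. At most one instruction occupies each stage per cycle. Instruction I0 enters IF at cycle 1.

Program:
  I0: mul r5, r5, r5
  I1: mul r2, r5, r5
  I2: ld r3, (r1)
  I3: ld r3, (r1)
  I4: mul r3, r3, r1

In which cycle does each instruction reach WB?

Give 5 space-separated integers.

Answer: 5 8 9 10 13

Derivation:
I0 mul r5 <- r5,r5: IF@1 ID@2 stall=0 (-) EX@3 MEM@4 WB@5
I1 mul r2 <- r5,r5: IF@2 ID@3 stall=2 (RAW on I0.r5 (WB@5)) EX@6 MEM@7 WB@8
I2 ld r3 <- r1: IF@3 ID@6 stall=0 (-) EX@7 MEM@8 WB@9
I3 ld r3 <- r1: IF@6 ID@7 stall=0 (-) EX@8 MEM@9 WB@10
I4 mul r3 <- r3,r1: IF@7 ID@8 stall=2 (RAW on I3.r3 (WB@10)) EX@11 MEM@12 WB@13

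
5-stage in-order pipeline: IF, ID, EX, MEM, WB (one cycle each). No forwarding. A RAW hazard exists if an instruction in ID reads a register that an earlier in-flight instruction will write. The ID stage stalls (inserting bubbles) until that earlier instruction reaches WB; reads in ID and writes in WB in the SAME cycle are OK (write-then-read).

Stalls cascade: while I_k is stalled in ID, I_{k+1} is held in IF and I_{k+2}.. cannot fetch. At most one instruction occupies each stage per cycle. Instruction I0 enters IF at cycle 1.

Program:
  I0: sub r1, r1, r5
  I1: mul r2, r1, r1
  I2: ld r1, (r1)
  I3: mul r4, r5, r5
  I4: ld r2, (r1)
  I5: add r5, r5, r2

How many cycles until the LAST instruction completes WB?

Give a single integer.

I0 sub r1 <- r1,r5: IF@1 ID@2 stall=0 (-) EX@3 MEM@4 WB@5
I1 mul r2 <- r1,r1: IF@2 ID@3 stall=2 (RAW on I0.r1 (WB@5)) EX@6 MEM@7 WB@8
I2 ld r1 <- r1: IF@3 ID@6 stall=0 (-) EX@7 MEM@8 WB@9
I3 mul r4 <- r5,r5: IF@6 ID@7 stall=0 (-) EX@8 MEM@9 WB@10
I4 ld r2 <- r1: IF@7 ID@8 stall=1 (RAW on I2.r1 (WB@9)) EX@10 MEM@11 WB@12
I5 add r5 <- r5,r2: IF@8 ID@10 stall=2 (RAW on I4.r2 (WB@12)) EX@13 MEM@14 WB@15

Answer: 15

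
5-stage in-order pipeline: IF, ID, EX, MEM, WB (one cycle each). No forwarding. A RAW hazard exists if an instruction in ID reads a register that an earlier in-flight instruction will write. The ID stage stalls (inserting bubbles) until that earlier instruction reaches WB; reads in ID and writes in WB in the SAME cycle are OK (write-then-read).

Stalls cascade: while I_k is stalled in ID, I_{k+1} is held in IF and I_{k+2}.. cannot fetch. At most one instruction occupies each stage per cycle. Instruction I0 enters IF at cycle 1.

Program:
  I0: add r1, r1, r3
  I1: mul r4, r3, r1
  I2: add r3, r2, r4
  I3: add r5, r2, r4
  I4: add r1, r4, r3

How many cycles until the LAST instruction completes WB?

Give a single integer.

I0 add r1 <- r1,r3: IF@1 ID@2 stall=0 (-) EX@3 MEM@4 WB@5
I1 mul r4 <- r3,r1: IF@2 ID@3 stall=2 (RAW on I0.r1 (WB@5)) EX@6 MEM@7 WB@8
I2 add r3 <- r2,r4: IF@3 ID@6 stall=2 (RAW on I1.r4 (WB@8)) EX@9 MEM@10 WB@11
I3 add r5 <- r2,r4: IF@6 ID@9 stall=0 (-) EX@10 MEM@11 WB@12
I4 add r1 <- r4,r3: IF@9 ID@10 stall=1 (RAW on I2.r3 (WB@11)) EX@12 MEM@13 WB@14

Answer: 14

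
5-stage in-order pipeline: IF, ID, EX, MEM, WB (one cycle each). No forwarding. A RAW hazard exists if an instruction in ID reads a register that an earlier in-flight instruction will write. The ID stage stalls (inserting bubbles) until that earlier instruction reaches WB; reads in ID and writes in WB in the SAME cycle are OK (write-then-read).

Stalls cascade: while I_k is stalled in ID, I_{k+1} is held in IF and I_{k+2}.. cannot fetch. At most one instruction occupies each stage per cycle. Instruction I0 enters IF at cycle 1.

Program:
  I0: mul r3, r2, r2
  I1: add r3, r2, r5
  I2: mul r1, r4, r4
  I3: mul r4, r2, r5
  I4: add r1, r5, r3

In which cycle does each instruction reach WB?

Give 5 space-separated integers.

Answer: 5 6 7 8 9

Derivation:
I0 mul r3 <- r2,r2: IF@1 ID@2 stall=0 (-) EX@3 MEM@4 WB@5
I1 add r3 <- r2,r5: IF@2 ID@3 stall=0 (-) EX@4 MEM@5 WB@6
I2 mul r1 <- r4,r4: IF@3 ID@4 stall=0 (-) EX@5 MEM@6 WB@7
I3 mul r4 <- r2,r5: IF@4 ID@5 stall=0 (-) EX@6 MEM@7 WB@8
I4 add r1 <- r5,r3: IF@5 ID@6 stall=0 (-) EX@7 MEM@8 WB@9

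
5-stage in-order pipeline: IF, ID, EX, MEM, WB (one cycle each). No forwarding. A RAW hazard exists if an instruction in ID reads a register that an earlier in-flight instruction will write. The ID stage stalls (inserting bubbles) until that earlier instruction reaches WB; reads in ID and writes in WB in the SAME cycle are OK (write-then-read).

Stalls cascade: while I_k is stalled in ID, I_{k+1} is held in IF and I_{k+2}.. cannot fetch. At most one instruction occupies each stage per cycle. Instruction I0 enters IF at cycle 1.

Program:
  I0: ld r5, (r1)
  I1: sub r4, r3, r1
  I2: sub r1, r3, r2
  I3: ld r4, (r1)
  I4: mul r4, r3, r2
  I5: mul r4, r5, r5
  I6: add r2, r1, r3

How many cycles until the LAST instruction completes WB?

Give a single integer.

Answer: 13

Derivation:
I0 ld r5 <- r1: IF@1 ID@2 stall=0 (-) EX@3 MEM@4 WB@5
I1 sub r4 <- r3,r1: IF@2 ID@3 stall=0 (-) EX@4 MEM@5 WB@6
I2 sub r1 <- r3,r2: IF@3 ID@4 stall=0 (-) EX@5 MEM@6 WB@7
I3 ld r4 <- r1: IF@4 ID@5 stall=2 (RAW on I2.r1 (WB@7)) EX@8 MEM@9 WB@10
I4 mul r4 <- r3,r2: IF@5 ID@8 stall=0 (-) EX@9 MEM@10 WB@11
I5 mul r4 <- r5,r5: IF@8 ID@9 stall=0 (-) EX@10 MEM@11 WB@12
I6 add r2 <- r1,r3: IF@9 ID@10 stall=0 (-) EX@11 MEM@12 WB@13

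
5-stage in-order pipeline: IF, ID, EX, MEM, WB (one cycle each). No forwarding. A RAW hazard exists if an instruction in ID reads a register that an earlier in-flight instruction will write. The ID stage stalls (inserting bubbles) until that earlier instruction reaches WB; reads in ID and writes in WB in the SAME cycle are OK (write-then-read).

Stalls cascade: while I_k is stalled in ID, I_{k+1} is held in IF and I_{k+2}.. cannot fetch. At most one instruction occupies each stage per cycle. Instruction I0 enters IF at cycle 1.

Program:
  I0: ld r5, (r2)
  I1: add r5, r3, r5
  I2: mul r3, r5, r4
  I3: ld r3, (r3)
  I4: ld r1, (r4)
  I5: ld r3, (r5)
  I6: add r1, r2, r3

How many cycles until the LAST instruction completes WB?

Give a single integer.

Answer: 19

Derivation:
I0 ld r5 <- r2: IF@1 ID@2 stall=0 (-) EX@3 MEM@4 WB@5
I1 add r5 <- r3,r5: IF@2 ID@3 stall=2 (RAW on I0.r5 (WB@5)) EX@6 MEM@7 WB@8
I2 mul r3 <- r5,r4: IF@3 ID@6 stall=2 (RAW on I1.r5 (WB@8)) EX@9 MEM@10 WB@11
I3 ld r3 <- r3: IF@6 ID@9 stall=2 (RAW on I2.r3 (WB@11)) EX@12 MEM@13 WB@14
I4 ld r1 <- r4: IF@9 ID@12 stall=0 (-) EX@13 MEM@14 WB@15
I5 ld r3 <- r5: IF@12 ID@13 stall=0 (-) EX@14 MEM@15 WB@16
I6 add r1 <- r2,r3: IF@13 ID@14 stall=2 (RAW on I5.r3 (WB@16)) EX@17 MEM@18 WB@19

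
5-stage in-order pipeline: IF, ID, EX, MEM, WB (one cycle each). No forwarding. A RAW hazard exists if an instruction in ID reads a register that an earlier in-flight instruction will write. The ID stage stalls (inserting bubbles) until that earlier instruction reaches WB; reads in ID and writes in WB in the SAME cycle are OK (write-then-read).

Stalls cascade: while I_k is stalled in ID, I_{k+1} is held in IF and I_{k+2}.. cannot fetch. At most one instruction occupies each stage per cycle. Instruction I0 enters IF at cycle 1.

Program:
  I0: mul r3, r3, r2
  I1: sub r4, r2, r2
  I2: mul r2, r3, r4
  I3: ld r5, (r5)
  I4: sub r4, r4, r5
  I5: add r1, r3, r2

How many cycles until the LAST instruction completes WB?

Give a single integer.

I0 mul r3 <- r3,r2: IF@1 ID@2 stall=0 (-) EX@3 MEM@4 WB@5
I1 sub r4 <- r2,r2: IF@2 ID@3 stall=0 (-) EX@4 MEM@5 WB@6
I2 mul r2 <- r3,r4: IF@3 ID@4 stall=2 (RAW on I1.r4 (WB@6)) EX@7 MEM@8 WB@9
I3 ld r5 <- r5: IF@4 ID@7 stall=0 (-) EX@8 MEM@9 WB@10
I4 sub r4 <- r4,r5: IF@7 ID@8 stall=2 (RAW on I3.r5 (WB@10)) EX@11 MEM@12 WB@13
I5 add r1 <- r3,r2: IF@8 ID@11 stall=0 (-) EX@12 MEM@13 WB@14

Answer: 14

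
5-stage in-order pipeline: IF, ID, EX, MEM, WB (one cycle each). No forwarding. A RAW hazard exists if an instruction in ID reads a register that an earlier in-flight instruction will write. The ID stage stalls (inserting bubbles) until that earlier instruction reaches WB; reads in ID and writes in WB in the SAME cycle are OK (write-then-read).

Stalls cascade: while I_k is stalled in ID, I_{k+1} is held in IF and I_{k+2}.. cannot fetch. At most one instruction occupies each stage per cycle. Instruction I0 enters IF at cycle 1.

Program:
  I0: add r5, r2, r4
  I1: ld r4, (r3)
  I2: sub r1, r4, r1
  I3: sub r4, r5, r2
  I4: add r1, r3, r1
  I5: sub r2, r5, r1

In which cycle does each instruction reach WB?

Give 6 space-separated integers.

Answer: 5 6 9 10 12 15

Derivation:
I0 add r5 <- r2,r4: IF@1 ID@2 stall=0 (-) EX@3 MEM@4 WB@5
I1 ld r4 <- r3: IF@2 ID@3 stall=0 (-) EX@4 MEM@5 WB@6
I2 sub r1 <- r4,r1: IF@3 ID@4 stall=2 (RAW on I1.r4 (WB@6)) EX@7 MEM@8 WB@9
I3 sub r4 <- r5,r2: IF@4 ID@7 stall=0 (-) EX@8 MEM@9 WB@10
I4 add r1 <- r3,r1: IF@7 ID@8 stall=1 (RAW on I2.r1 (WB@9)) EX@10 MEM@11 WB@12
I5 sub r2 <- r5,r1: IF@8 ID@10 stall=2 (RAW on I4.r1 (WB@12)) EX@13 MEM@14 WB@15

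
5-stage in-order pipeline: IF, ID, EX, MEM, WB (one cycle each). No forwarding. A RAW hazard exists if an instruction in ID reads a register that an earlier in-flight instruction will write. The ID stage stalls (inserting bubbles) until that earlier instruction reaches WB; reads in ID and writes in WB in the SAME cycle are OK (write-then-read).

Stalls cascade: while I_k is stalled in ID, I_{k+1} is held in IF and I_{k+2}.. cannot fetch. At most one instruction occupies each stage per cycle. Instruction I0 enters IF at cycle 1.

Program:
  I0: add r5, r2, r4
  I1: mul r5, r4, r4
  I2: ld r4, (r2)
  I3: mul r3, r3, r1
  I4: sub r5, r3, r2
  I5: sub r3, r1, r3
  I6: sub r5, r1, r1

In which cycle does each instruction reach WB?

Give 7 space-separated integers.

I0 add r5 <- r2,r4: IF@1 ID@2 stall=0 (-) EX@3 MEM@4 WB@5
I1 mul r5 <- r4,r4: IF@2 ID@3 stall=0 (-) EX@4 MEM@5 WB@6
I2 ld r4 <- r2: IF@3 ID@4 stall=0 (-) EX@5 MEM@6 WB@7
I3 mul r3 <- r3,r1: IF@4 ID@5 stall=0 (-) EX@6 MEM@7 WB@8
I4 sub r5 <- r3,r2: IF@5 ID@6 stall=2 (RAW on I3.r3 (WB@8)) EX@9 MEM@10 WB@11
I5 sub r3 <- r1,r3: IF@6 ID@9 stall=0 (-) EX@10 MEM@11 WB@12
I6 sub r5 <- r1,r1: IF@9 ID@10 stall=0 (-) EX@11 MEM@12 WB@13

Answer: 5 6 7 8 11 12 13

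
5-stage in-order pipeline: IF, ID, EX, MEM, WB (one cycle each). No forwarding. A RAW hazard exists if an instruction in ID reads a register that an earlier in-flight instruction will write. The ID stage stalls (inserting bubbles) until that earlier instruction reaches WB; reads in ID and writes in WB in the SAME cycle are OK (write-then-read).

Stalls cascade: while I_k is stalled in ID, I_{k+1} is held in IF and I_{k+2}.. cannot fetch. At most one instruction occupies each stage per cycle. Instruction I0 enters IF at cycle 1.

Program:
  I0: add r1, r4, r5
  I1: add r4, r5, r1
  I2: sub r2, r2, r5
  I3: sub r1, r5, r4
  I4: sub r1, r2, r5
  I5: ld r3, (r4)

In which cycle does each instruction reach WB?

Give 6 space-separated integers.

Answer: 5 8 9 11 12 13

Derivation:
I0 add r1 <- r4,r5: IF@1 ID@2 stall=0 (-) EX@3 MEM@4 WB@5
I1 add r4 <- r5,r1: IF@2 ID@3 stall=2 (RAW on I0.r1 (WB@5)) EX@6 MEM@7 WB@8
I2 sub r2 <- r2,r5: IF@3 ID@6 stall=0 (-) EX@7 MEM@8 WB@9
I3 sub r1 <- r5,r4: IF@6 ID@7 stall=1 (RAW on I1.r4 (WB@8)) EX@9 MEM@10 WB@11
I4 sub r1 <- r2,r5: IF@7 ID@9 stall=0 (-) EX@10 MEM@11 WB@12
I5 ld r3 <- r4: IF@9 ID@10 stall=0 (-) EX@11 MEM@12 WB@13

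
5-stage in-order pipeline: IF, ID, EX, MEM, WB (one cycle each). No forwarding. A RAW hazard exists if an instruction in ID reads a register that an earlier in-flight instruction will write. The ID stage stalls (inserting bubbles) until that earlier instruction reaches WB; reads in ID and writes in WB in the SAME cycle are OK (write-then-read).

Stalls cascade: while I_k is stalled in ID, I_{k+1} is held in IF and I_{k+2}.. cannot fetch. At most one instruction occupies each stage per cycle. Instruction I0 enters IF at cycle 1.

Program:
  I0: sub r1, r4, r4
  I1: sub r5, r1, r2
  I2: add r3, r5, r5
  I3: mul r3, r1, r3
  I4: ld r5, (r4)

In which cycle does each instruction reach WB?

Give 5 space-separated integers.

I0 sub r1 <- r4,r4: IF@1 ID@2 stall=0 (-) EX@3 MEM@4 WB@5
I1 sub r5 <- r1,r2: IF@2 ID@3 stall=2 (RAW on I0.r1 (WB@5)) EX@6 MEM@7 WB@8
I2 add r3 <- r5,r5: IF@3 ID@6 stall=2 (RAW on I1.r5 (WB@8)) EX@9 MEM@10 WB@11
I3 mul r3 <- r1,r3: IF@6 ID@9 stall=2 (RAW on I2.r3 (WB@11)) EX@12 MEM@13 WB@14
I4 ld r5 <- r4: IF@9 ID@12 stall=0 (-) EX@13 MEM@14 WB@15

Answer: 5 8 11 14 15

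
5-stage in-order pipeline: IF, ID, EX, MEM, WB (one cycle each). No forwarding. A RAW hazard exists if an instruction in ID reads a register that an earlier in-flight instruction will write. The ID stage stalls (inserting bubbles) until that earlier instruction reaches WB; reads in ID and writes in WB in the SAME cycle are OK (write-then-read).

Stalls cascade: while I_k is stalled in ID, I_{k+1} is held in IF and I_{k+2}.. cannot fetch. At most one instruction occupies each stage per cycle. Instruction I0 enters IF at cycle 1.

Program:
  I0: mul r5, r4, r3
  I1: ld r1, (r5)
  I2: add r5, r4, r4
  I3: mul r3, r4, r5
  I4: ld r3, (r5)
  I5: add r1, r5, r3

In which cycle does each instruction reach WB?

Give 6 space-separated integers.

I0 mul r5 <- r4,r3: IF@1 ID@2 stall=0 (-) EX@3 MEM@4 WB@5
I1 ld r1 <- r5: IF@2 ID@3 stall=2 (RAW on I0.r5 (WB@5)) EX@6 MEM@7 WB@8
I2 add r5 <- r4,r4: IF@3 ID@6 stall=0 (-) EX@7 MEM@8 WB@9
I3 mul r3 <- r4,r5: IF@6 ID@7 stall=2 (RAW on I2.r5 (WB@9)) EX@10 MEM@11 WB@12
I4 ld r3 <- r5: IF@7 ID@10 stall=0 (-) EX@11 MEM@12 WB@13
I5 add r1 <- r5,r3: IF@10 ID@11 stall=2 (RAW on I4.r3 (WB@13)) EX@14 MEM@15 WB@16

Answer: 5 8 9 12 13 16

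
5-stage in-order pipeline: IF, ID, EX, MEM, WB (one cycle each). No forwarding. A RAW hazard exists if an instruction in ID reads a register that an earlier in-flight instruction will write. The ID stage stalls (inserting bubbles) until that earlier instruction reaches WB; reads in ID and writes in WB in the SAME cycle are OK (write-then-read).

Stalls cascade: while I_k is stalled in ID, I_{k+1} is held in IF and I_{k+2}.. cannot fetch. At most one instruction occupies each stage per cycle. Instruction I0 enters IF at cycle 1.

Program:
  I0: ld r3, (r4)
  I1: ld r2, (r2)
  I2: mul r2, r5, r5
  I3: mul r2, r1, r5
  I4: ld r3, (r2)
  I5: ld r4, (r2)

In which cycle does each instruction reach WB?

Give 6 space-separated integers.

Answer: 5 6 7 8 11 12

Derivation:
I0 ld r3 <- r4: IF@1 ID@2 stall=0 (-) EX@3 MEM@4 WB@5
I1 ld r2 <- r2: IF@2 ID@3 stall=0 (-) EX@4 MEM@5 WB@6
I2 mul r2 <- r5,r5: IF@3 ID@4 stall=0 (-) EX@5 MEM@6 WB@7
I3 mul r2 <- r1,r5: IF@4 ID@5 stall=0 (-) EX@6 MEM@7 WB@8
I4 ld r3 <- r2: IF@5 ID@6 stall=2 (RAW on I3.r2 (WB@8)) EX@9 MEM@10 WB@11
I5 ld r4 <- r2: IF@6 ID@9 stall=0 (-) EX@10 MEM@11 WB@12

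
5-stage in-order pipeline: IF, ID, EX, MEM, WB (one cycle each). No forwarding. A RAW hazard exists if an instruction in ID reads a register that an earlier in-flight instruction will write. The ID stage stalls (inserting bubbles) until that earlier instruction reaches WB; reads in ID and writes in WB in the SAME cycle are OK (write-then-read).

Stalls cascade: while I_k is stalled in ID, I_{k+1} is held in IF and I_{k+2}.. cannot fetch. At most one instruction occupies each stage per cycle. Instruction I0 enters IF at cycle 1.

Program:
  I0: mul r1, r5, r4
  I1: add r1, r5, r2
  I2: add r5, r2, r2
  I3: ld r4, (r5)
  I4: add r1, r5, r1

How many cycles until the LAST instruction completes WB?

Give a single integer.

I0 mul r1 <- r5,r4: IF@1 ID@2 stall=0 (-) EX@3 MEM@4 WB@5
I1 add r1 <- r5,r2: IF@2 ID@3 stall=0 (-) EX@4 MEM@5 WB@6
I2 add r5 <- r2,r2: IF@3 ID@4 stall=0 (-) EX@5 MEM@6 WB@7
I3 ld r4 <- r5: IF@4 ID@5 stall=2 (RAW on I2.r5 (WB@7)) EX@8 MEM@9 WB@10
I4 add r1 <- r5,r1: IF@5 ID@8 stall=0 (-) EX@9 MEM@10 WB@11

Answer: 11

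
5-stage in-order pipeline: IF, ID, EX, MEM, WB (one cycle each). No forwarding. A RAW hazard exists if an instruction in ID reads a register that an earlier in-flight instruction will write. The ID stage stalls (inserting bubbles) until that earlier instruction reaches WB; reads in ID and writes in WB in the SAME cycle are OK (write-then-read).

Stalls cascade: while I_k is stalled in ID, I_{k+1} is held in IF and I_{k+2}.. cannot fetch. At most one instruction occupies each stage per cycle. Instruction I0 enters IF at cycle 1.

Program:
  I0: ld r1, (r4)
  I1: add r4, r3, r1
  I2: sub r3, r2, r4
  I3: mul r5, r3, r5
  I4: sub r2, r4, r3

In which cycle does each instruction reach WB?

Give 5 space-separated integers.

Answer: 5 8 11 14 15

Derivation:
I0 ld r1 <- r4: IF@1 ID@2 stall=0 (-) EX@3 MEM@4 WB@5
I1 add r4 <- r3,r1: IF@2 ID@3 stall=2 (RAW on I0.r1 (WB@5)) EX@6 MEM@7 WB@8
I2 sub r3 <- r2,r4: IF@3 ID@6 stall=2 (RAW on I1.r4 (WB@8)) EX@9 MEM@10 WB@11
I3 mul r5 <- r3,r5: IF@6 ID@9 stall=2 (RAW on I2.r3 (WB@11)) EX@12 MEM@13 WB@14
I4 sub r2 <- r4,r3: IF@9 ID@12 stall=0 (-) EX@13 MEM@14 WB@15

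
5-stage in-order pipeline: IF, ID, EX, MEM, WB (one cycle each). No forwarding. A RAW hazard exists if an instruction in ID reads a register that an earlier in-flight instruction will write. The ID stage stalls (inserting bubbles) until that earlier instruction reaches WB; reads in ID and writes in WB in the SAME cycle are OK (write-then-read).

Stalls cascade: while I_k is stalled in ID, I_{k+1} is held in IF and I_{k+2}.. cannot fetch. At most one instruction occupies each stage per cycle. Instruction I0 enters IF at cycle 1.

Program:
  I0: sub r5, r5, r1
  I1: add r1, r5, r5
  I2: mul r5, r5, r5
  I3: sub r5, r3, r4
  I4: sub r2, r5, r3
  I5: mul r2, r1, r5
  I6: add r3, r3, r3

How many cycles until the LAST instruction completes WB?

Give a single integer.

I0 sub r5 <- r5,r1: IF@1 ID@2 stall=0 (-) EX@3 MEM@4 WB@5
I1 add r1 <- r5,r5: IF@2 ID@3 stall=2 (RAW on I0.r5 (WB@5)) EX@6 MEM@7 WB@8
I2 mul r5 <- r5,r5: IF@3 ID@6 stall=0 (-) EX@7 MEM@8 WB@9
I3 sub r5 <- r3,r4: IF@6 ID@7 stall=0 (-) EX@8 MEM@9 WB@10
I4 sub r2 <- r5,r3: IF@7 ID@8 stall=2 (RAW on I3.r5 (WB@10)) EX@11 MEM@12 WB@13
I5 mul r2 <- r1,r5: IF@8 ID@11 stall=0 (-) EX@12 MEM@13 WB@14
I6 add r3 <- r3,r3: IF@11 ID@12 stall=0 (-) EX@13 MEM@14 WB@15

Answer: 15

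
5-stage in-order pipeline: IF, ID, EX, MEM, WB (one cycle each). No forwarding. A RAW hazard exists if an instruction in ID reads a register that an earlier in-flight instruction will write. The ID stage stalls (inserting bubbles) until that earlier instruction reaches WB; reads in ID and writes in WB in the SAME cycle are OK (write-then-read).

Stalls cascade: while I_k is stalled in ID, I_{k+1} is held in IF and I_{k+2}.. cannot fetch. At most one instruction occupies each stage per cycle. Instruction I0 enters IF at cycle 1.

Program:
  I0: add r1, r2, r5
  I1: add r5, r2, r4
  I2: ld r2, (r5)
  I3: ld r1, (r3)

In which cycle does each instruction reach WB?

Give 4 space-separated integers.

Answer: 5 6 9 10

Derivation:
I0 add r1 <- r2,r5: IF@1 ID@2 stall=0 (-) EX@3 MEM@4 WB@5
I1 add r5 <- r2,r4: IF@2 ID@3 stall=0 (-) EX@4 MEM@5 WB@6
I2 ld r2 <- r5: IF@3 ID@4 stall=2 (RAW on I1.r5 (WB@6)) EX@7 MEM@8 WB@9
I3 ld r1 <- r3: IF@4 ID@7 stall=0 (-) EX@8 MEM@9 WB@10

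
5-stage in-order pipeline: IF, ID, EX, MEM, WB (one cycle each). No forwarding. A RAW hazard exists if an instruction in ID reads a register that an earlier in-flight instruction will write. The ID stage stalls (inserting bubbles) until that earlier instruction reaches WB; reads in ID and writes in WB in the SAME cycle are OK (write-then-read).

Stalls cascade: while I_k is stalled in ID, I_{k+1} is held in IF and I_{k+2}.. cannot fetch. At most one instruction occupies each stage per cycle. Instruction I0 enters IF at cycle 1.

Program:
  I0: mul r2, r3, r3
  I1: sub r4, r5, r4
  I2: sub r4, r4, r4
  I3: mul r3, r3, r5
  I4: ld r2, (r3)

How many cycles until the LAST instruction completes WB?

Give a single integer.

Answer: 13

Derivation:
I0 mul r2 <- r3,r3: IF@1 ID@2 stall=0 (-) EX@3 MEM@4 WB@5
I1 sub r4 <- r5,r4: IF@2 ID@3 stall=0 (-) EX@4 MEM@5 WB@6
I2 sub r4 <- r4,r4: IF@3 ID@4 stall=2 (RAW on I1.r4 (WB@6)) EX@7 MEM@8 WB@9
I3 mul r3 <- r3,r5: IF@4 ID@7 stall=0 (-) EX@8 MEM@9 WB@10
I4 ld r2 <- r3: IF@7 ID@8 stall=2 (RAW on I3.r3 (WB@10)) EX@11 MEM@12 WB@13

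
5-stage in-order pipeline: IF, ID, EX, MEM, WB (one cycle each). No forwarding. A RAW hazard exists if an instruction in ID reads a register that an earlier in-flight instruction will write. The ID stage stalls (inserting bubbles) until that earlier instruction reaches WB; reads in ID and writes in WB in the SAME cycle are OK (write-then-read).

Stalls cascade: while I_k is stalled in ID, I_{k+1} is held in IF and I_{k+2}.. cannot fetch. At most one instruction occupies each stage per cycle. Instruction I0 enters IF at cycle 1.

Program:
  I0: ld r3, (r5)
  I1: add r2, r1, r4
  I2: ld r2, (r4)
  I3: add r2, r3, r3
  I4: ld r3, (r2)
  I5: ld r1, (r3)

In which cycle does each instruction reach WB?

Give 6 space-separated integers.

I0 ld r3 <- r5: IF@1 ID@2 stall=0 (-) EX@3 MEM@4 WB@5
I1 add r2 <- r1,r4: IF@2 ID@3 stall=0 (-) EX@4 MEM@5 WB@6
I2 ld r2 <- r4: IF@3 ID@4 stall=0 (-) EX@5 MEM@6 WB@7
I3 add r2 <- r3,r3: IF@4 ID@5 stall=0 (-) EX@6 MEM@7 WB@8
I4 ld r3 <- r2: IF@5 ID@6 stall=2 (RAW on I3.r2 (WB@8)) EX@9 MEM@10 WB@11
I5 ld r1 <- r3: IF@6 ID@9 stall=2 (RAW on I4.r3 (WB@11)) EX@12 MEM@13 WB@14

Answer: 5 6 7 8 11 14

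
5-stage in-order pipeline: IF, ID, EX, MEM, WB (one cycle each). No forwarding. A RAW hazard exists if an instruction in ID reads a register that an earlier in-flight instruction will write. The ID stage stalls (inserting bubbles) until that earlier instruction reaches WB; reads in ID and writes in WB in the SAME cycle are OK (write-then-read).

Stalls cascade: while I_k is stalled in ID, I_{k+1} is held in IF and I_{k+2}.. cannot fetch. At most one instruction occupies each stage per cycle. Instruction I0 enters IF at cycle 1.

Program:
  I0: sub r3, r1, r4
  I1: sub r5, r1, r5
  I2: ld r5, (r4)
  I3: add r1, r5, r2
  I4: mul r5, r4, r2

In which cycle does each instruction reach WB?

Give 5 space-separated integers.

Answer: 5 6 7 10 11

Derivation:
I0 sub r3 <- r1,r4: IF@1 ID@2 stall=0 (-) EX@3 MEM@4 WB@5
I1 sub r5 <- r1,r5: IF@2 ID@3 stall=0 (-) EX@4 MEM@5 WB@6
I2 ld r5 <- r4: IF@3 ID@4 stall=0 (-) EX@5 MEM@6 WB@7
I3 add r1 <- r5,r2: IF@4 ID@5 stall=2 (RAW on I2.r5 (WB@7)) EX@8 MEM@9 WB@10
I4 mul r5 <- r4,r2: IF@5 ID@8 stall=0 (-) EX@9 MEM@10 WB@11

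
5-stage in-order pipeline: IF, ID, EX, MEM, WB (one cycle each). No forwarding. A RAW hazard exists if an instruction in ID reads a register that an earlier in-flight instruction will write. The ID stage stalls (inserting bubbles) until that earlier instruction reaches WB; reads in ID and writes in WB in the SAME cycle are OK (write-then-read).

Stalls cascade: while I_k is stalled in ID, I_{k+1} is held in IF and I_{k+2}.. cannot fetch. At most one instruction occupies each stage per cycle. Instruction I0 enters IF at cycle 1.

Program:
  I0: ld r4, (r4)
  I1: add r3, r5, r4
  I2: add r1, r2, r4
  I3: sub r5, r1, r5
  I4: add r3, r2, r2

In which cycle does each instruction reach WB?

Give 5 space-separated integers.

I0 ld r4 <- r4: IF@1 ID@2 stall=0 (-) EX@3 MEM@4 WB@5
I1 add r3 <- r5,r4: IF@2 ID@3 stall=2 (RAW on I0.r4 (WB@5)) EX@6 MEM@7 WB@8
I2 add r1 <- r2,r4: IF@3 ID@6 stall=0 (-) EX@7 MEM@8 WB@9
I3 sub r5 <- r1,r5: IF@6 ID@7 stall=2 (RAW on I2.r1 (WB@9)) EX@10 MEM@11 WB@12
I4 add r3 <- r2,r2: IF@7 ID@10 stall=0 (-) EX@11 MEM@12 WB@13

Answer: 5 8 9 12 13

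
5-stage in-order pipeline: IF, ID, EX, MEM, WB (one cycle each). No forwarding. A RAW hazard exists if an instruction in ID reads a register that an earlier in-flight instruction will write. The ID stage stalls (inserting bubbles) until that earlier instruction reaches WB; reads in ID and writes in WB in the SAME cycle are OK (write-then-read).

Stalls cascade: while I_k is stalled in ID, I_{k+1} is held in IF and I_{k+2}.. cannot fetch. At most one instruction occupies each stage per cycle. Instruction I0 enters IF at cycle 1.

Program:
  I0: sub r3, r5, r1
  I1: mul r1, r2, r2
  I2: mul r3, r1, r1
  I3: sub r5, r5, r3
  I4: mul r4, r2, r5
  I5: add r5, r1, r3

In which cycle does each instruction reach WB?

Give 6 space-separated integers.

Answer: 5 6 9 12 15 16

Derivation:
I0 sub r3 <- r5,r1: IF@1 ID@2 stall=0 (-) EX@3 MEM@4 WB@5
I1 mul r1 <- r2,r2: IF@2 ID@3 stall=0 (-) EX@4 MEM@5 WB@6
I2 mul r3 <- r1,r1: IF@3 ID@4 stall=2 (RAW on I1.r1 (WB@6)) EX@7 MEM@8 WB@9
I3 sub r5 <- r5,r3: IF@4 ID@7 stall=2 (RAW on I2.r3 (WB@9)) EX@10 MEM@11 WB@12
I4 mul r4 <- r2,r5: IF@7 ID@10 stall=2 (RAW on I3.r5 (WB@12)) EX@13 MEM@14 WB@15
I5 add r5 <- r1,r3: IF@10 ID@13 stall=0 (-) EX@14 MEM@15 WB@16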